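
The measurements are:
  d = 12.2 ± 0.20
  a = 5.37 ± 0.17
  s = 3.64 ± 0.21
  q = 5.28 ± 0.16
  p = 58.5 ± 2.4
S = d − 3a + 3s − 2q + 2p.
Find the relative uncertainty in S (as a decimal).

For a sum/difference, combine absolute errors in quadrature:
  (δd)² = 0.0400;  (3·δa)² = 0.260;  (3·δs)² = 0.397;  (2·δq)² = 0.102;  (2·δp)² = 23.0
δS = √(23.8) = 4.88
S = 113, so δS/S = 4.88/113 = 0.0430.

0.0430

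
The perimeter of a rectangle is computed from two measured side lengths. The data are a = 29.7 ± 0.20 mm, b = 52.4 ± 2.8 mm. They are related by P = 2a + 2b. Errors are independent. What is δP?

5.61 mm

Absolute uncertainties add in quadrature for a linear combination:
  (2·δa)² = 0.160;  (2·δb)² = 31.4
δP = √(31.5) = 5.61 mm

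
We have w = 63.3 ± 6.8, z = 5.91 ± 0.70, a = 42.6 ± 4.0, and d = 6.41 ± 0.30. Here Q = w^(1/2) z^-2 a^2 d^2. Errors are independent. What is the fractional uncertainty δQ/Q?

Products/powers → add relative errors in quadrature, weighted by exponent:
  (½·δw/w)² = (0.5×0.107)² = 0.00289;  (-2·δz/z)² = (-2×0.118)² = 0.0561;  (2·δa/a)² = (2×0.0939)² = 0.0353;  (2·δd/d)² = (2×0.0468)² = 0.00876
δQ/Q = √(0.103) = 0.321

0.321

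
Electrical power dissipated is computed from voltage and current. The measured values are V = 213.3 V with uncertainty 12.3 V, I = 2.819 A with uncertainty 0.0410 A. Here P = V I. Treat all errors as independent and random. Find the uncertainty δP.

35.8 W

P is a product of powers, so relative uncertainties combine in quadrature:
  (1·δV/V)² = (1×0.0577)² = 0.00333;  (1·δI/I)² = (1×0.0145)² = 0.000212
δP/P = √(0.00354) = 0.0595
P = 601.3 W, so δP = 0.0595 × 601.3 = 35.8 W.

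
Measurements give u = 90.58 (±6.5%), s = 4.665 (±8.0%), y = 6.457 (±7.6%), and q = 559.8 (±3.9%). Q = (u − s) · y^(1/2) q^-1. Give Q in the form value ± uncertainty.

Let w = u − s = 85.91. δw = √(δu² + δs²) = √(34.7 + 0.139) = 5.90, so δw/w = 0.0687.
Q is then a monomial in w, y, q:
δQ/Q = √((δw/w)² + (½·δy/y)² + (-1·δq/q)²) = √(0.00472 + 0.00144 + 0.00152) = 0.0876
Q = 0.3900, so δQ = 0.0876 × 0.3900 = 0.0342.

0.3900 ± 0.0342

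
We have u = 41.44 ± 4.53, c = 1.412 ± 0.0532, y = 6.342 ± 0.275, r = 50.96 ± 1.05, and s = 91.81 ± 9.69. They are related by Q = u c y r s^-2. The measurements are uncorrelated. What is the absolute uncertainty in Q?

0.551

For a monomial Q ∝ u, c, y, r, s^-2, fractional errors add in quadrature:
  (1·δu/u)² = (1×0.109)² = 0.0119;  (1·δc/c)² = (1×0.0377)² = 0.00142;  (1·δy/y)² = (1×0.0434)² = 0.00188;  (1·δr/r)² = (1×0.0206)² = 0.000425;  (-2·δs/s)² = (-2×0.106)² = 0.0446
δQ/Q = √(0.0602) = 0.245
Q = 2.244, so δQ = 0.245 × 2.244 = 0.551.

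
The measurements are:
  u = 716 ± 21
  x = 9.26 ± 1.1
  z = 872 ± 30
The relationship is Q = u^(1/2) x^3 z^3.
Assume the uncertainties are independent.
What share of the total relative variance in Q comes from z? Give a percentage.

(δQ/Q)² = (½·δu/u)² + (3·δx/x)² + (3·δz/z)²
  u term: (0.5×0.0293)² = 0.000215
  x term: (3×0.119)² = 0.127
  z term: (3×0.0344)² = 0.0107
Total = 0.138. Share from z = 0.0107/0.138 = 0.0773.

7.73%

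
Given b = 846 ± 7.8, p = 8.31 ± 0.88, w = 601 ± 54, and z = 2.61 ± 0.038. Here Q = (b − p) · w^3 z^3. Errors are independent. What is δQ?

8.83e+11

Let u = b − p = 838. δu = √(δb² + δp²) = √(60.8 + 0.774) = 7.85, so δu/u = 0.00937.
Q is then a monomial in u, w, z:
δQ/Q = √((δu/u)² + (3·δw/w)² + (3·δz/z)²) = √(8.78e-05 + 0.0727 + 0.00191) = 0.273
Q = 3.23e+12, so δQ = 0.273 × 3.23e+12 = 8.83e+11.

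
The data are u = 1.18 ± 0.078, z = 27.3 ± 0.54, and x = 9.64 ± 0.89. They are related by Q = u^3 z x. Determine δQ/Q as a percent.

Q is a product of powers, so relative uncertainties combine in quadrature:
  (3·δu/u)² = (3×0.0661)² = 0.0393;  (1·δz/z)² = (1×0.0198)² = 0.000391;  (1·δx/x)² = (1×0.0923)² = 0.00852
δQ/Q = √(0.0482) = 0.220

22.0%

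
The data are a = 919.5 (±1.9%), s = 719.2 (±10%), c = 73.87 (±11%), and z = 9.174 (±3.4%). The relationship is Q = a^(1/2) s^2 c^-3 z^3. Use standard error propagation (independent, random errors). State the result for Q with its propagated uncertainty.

For a monomial Q ∝ a^(1/2), s^2, c^-3, z^3, fractional errors add in quadrature:
  (½·δa/a)² = (0.5×0.0190)² = 9.03e-05;  (2·δs/s)² = (2×0.100)² = 0.0400;  (-3·δc/c)² = (-3×0.110)² = 0.109;  (3·δz/z)² = (3×0.0340)² = 0.0104
δQ/Q = √(0.159) = 0.399
Q = 30040, so δQ = 0.399 × 30040 = 12000.

30040 ± 12000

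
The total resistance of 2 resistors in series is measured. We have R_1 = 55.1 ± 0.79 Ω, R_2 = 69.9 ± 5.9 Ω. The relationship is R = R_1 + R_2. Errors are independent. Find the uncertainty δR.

Sums and differences: (δR)² = Σ (cᵢ δxᵢ)².
  (δR_1)² = 0.624;  (δR_2)² = 34.8
δR = √(35.4) = 5.95 Ω

5.95 Ω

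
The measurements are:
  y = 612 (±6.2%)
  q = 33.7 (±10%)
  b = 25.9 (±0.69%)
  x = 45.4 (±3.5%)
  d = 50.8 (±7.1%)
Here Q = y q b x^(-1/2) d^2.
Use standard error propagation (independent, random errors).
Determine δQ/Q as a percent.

For a monomial Q ∝ y, q, b, x^(-1/2), d^2, fractional errors add in quadrature:
  (1·δy/y)² = (1×0.0620)² = 0.00384;  (1·δq/q)² = (1×0.100)² = 0.0100;  (1·δb/b)² = (1×0.00690)² = 4.76e-05;  (−½·δx/x)² = (-0.5×0.0350)² = 0.000306;  (2·δd/d)² = (2×0.0710)² = 0.0202
δQ/Q = √(0.0344) = 0.185

18.5%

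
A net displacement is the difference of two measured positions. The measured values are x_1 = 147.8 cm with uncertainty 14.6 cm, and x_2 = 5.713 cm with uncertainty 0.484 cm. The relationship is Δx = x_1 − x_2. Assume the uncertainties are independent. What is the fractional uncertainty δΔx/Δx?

For a sum/difference, combine absolute errors in quadrature:
  (δx_1)² = 213;  (δx_2)² = 0.234
δΔx = √(213) = 14.6 cm
Δx = 142.1 cm, so δΔx/Δx = 14.6/142.1 = 0.103.

0.103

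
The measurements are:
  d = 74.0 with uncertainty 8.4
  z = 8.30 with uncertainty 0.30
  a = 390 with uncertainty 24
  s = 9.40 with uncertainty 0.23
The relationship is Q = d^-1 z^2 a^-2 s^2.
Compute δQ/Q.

Products/powers → add relative errors in quadrature, weighted by exponent:
  (-1·δd/d)² = (-1×0.114)² = 0.0129;  (2·δz/z)² = (2×0.0361)² = 0.00523;  (-2·δa/a)² = (-2×0.0615)² = 0.0151;  (2·δs/s)² = (2×0.0245)² = 0.00239
δQ/Q = √(0.0357) = 0.189

0.189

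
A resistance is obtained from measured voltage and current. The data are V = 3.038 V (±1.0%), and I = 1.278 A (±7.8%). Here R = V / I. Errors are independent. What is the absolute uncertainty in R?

0.187 Ω

For a monomial R ∝ V, I^-1, fractional errors add in quadrature:
  (1·δV/V)² = (1×0.0100)² = 0.000100;  (-1·δI/I)² = (-1×0.0780)² = 0.00608
δR/R = √(0.00618) = 0.0786
R = 2.377 Ω, so δR = 0.0786 × 2.377 = 0.187 Ω.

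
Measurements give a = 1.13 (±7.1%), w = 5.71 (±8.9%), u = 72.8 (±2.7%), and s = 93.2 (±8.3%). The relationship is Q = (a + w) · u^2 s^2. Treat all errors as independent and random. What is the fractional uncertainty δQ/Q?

0.190

Let h = a + w = 6.84. δh = √(δa² + δw²) = √(0.00644 + 0.258) = 0.514, so δh/h = 0.0752.
Q is then a monomial in h, u, s:
δQ/Q = √((δh/h)² + (2·δu/u)² + (2·δs/s)²) = √(0.00566 + 0.00292 + 0.0276) = 0.190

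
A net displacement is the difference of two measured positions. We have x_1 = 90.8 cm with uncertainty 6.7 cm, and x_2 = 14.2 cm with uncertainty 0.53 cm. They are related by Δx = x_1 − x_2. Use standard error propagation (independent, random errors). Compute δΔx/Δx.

For a sum/difference, combine absolute errors in quadrature:
  (δx_1)² = 44.9;  (δx_2)² = 0.281
δΔx = √(45.2) = 6.72 cm
Δx = 76.6 cm, so δΔx/Δx = 6.72/76.6 = 0.0877.

0.0877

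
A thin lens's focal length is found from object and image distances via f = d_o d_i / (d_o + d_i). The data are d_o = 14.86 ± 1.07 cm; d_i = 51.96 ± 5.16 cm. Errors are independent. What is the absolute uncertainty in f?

0.696 cm

∂f/∂d_o = (d_i/(d_o+d_i))² = 0.605;  ∂f/∂d_i = (d_o/(d_o+d_i))² = 0.0495
δf = √((∂f/∂d_o · δd_o)² + (∂f/∂d_i · δd_i)²) = √(0.419 + 0.0651) = 0.696 cm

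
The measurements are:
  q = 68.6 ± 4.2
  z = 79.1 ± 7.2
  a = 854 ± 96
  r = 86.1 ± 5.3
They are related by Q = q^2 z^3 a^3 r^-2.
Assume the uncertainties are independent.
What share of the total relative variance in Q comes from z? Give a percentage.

(δQ/Q)² = (2·δq/q)² + (3·δz/z)² + (3·δa/a)² + (-2·δr/r)²
  q term: (2×0.0612)² = 0.0150
  z term: (3×0.0910)² = 0.0746
  a term: (3×0.112)² = 0.114
  r term: (-2×0.0616)² = 0.0152
Total = 0.218. Share from z = 0.0746/0.218 = 0.341.

34.1%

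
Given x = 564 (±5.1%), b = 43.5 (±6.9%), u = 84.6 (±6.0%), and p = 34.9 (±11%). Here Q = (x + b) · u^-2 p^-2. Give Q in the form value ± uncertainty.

Let w = x + b = 608. δw = √(δx² + δb²) = √(827 + 9.01) = 28.9, so δw/w = 0.0476.
Q is then a monomial in w, u, p:
δQ/Q = √((δw/w)² + (-2·δu/u)² + (-2·δp/p)²) = √(0.00227 + 0.0144 + 0.0484) = 0.255
Q = 6.97e-05, so δQ = 0.255 × 6.97e-05 = 1.78e-05.

(6.97 ± 1.78) × 10^-5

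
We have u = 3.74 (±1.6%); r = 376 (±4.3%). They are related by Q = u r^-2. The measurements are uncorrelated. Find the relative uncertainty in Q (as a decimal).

0.0875

Relative error in a monomial: (δQ/Q)² = Σ (nᵢ · δxᵢ/xᵢ)².
  (1·δu/u)² = (1×0.0160)² = 0.000256;  (-2·δr/r)² = (-2×0.0430)² = 0.00740
δQ/Q = √(0.00765) = 0.0875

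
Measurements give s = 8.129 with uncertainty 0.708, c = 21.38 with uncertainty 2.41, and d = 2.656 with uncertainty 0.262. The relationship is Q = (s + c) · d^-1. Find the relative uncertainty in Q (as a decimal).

0.130

Let u = s + c = 29.51. δu = √(δs² + δc²) = √(0.501 + 5.81) = 2.51, so δu/u = 0.0851.
Q is then a monomial in u, d:
δQ/Q = √((δu/u)² + (-1·δd/d)²) = √(0.00725 + 0.00973) = 0.130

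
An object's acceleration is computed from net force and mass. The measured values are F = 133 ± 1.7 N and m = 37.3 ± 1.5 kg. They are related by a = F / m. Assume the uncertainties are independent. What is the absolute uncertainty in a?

Since a is a product/quotient, work with relative uncertainties:
  (1·δF/F)² = (1×0.0128)² = 0.000163;  (-1·δm/m)² = (-1×0.0402)² = 0.00162
δa/a = √(0.00178) = 0.0422
a = 3.57 m/s^2, so δa = 0.0422 × 3.57 = 0.150 m/s^2.

0.150 m/s^2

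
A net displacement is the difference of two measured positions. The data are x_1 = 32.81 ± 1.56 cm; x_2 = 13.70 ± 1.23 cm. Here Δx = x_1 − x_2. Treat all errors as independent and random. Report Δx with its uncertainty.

Sums and differences: (δΔx)² = Σ (cᵢ δxᵢ)².
  (δx_1)² = 2.43;  (δx_2)² = 1.51
δΔx = √(3.95) = 1.99 cm
Δx = 19.11 cm.

19.11 ± 1.99 cm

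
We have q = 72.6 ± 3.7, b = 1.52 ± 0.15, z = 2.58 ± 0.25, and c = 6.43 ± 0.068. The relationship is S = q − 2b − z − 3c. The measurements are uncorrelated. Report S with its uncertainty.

47.7 ± 3.73

S is a linear combination, so absolute uncertainties add in quadrature:
  (δq)² = 13.7;  (2·δb)² = 0.0900;  (δz)² = 0.0625;  (3·δc)² = 0.0416
δS = √(13.9) = 3.73
S = 47.7.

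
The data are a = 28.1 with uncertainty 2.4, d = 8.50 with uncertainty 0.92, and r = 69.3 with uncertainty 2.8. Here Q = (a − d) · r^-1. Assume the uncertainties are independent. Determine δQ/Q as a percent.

13.7%

Let u = a − d = 19.6. δu = √(δa² + δd²) = √(5.76 + 0.846) = 2.57, so δu/u = 0.131.
Q is then a monomial in u, r:
δQ/Q = √((δu/u)² + (-1·δr/r)²) = √(0.0172 + 0.00163) = 0.137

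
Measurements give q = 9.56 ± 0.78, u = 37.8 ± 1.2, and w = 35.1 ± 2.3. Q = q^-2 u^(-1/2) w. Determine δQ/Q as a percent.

Relative error in a monomial: (δQ/Q)² = Σ (nᵢ · δxᵢ/xᵢ)².
  (-2·δq/q)² = (-2×0.0816)² = 0.0266;  (−½·δu/u)² = (-0.5×0.0317)² = 0.000252;  (1·δw/w)² = (1×0.0655)² = 0.00429
δQ/Q = √(0.0312) = 0.177

17.7%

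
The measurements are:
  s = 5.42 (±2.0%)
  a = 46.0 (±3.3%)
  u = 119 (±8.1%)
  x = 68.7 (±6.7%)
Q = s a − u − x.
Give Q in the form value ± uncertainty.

61.6 ± 14.4

Let p = s·a = 249. δp/p = √((1·δs/s)² + (1·δa/a)²) = √(0.000400 + 0.00109) = 0.0386, so δp = 9.62.
Q = p − u − x: δQ = √(δp² + δu² + δx²) = √(92.6 + 92.9 + 21.2) = 14.4
Q = 61.6.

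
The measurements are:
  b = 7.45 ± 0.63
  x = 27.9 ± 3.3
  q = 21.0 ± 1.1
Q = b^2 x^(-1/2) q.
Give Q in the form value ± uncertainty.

Each factor contributes (exponent × relative error)² to (δQ/Q)²:
  (2·δb/b)² = (2×0.0846)² = 0.0286;  (−½·δx/x)² = (-0.5×0.118)² = 0.00350;  (1·δq/q)² = (1×0.0524)² = 0.00274
δQ/Q = √(0.0348) = 0.187
Q = 221, so δQ = 0.187 × 221 = 41.2.

221 ± 41.2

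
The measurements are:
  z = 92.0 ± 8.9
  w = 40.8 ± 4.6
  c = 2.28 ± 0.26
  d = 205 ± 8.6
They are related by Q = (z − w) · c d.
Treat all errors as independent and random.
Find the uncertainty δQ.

Let u = z − w = 51.2. δu = √(δz² + δw²) = √(79.2 + 21.2) = 10.0, so δu/u = 0.196.
Q is then a monomial in u, c, d:
δQ/Q = √((δu/u)² + (1·δc/c)² + (1·δd/d)²) = √(0.0383 + 0.0130 + 0.00176) = 0.230
Q = 23900, so δQ = 0.230 × 23900 = 5510.

5510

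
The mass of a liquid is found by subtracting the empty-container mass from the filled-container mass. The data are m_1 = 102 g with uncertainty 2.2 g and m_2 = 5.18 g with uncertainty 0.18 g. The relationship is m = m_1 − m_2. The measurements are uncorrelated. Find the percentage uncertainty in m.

2.28%

For a sum/difference, combine absolute errors in quadrature:
  (δm_1)² = 4.84;  (δm_2)² = 0.0324
δm = √(4.87) = 2.21 g
m = 96.8 g, so δm/m = 2.21/96.8 = 0.0228.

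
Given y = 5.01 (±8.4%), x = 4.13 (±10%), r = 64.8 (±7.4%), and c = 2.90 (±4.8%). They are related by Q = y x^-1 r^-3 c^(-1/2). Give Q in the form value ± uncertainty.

(2.62 ± 0.677) × 10^-6

Relative error in a monomial: (δQ/Q)² = Σ (nᵢ · δxᵢ/xᵢ)².
  (1·δy/y)² = (1×0.0840)² = 0.00706;  (-1·δx/x)² = (-1×0.100)² = 0.0100;  (-3·δr/r)² = (-3×0.0740)² = 0.0493;  (−½·δc/c)² = (-0.5×0.0480)² = 0.000576
δQ/Q = √(0.0669) = 0.259
Q = 2.62e-06, so δQ = 0.259 × 2.62e-06 = 6.77e-07.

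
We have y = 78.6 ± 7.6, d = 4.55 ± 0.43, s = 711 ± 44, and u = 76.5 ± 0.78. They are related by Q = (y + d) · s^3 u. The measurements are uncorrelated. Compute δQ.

Let w = y + d = 83.1. δw = √(δy² + δd²) = √(57.8 + 0.185) = 7.61, so δw/w = 0.0915.
Q is then a monomial in w, s, u:
δQ/Q = √((δw/w)² + (3·δs/s)² + (1·δu/u)²) = √(0.00838 + 0.0345 + 0.000104) = 0.207
Q = 2.29e+12, so δQ = 0.207 × 2.29e+12 = 4.74e+11.

4.74e+11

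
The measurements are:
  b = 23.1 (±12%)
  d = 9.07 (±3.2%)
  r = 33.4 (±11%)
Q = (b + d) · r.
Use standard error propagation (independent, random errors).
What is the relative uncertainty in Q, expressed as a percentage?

Let u = b + d = 32.2. δu = √(δb² + δd²) = √(7.68 + 0.0842) = 2.79, so δu/u = 0.0866.
Q is then a monomial in u, r:
δQ/Q = √((δu/u)² + (1·δr/r)²) = √(0.00751 + 0.0121) = 0.140

14.0%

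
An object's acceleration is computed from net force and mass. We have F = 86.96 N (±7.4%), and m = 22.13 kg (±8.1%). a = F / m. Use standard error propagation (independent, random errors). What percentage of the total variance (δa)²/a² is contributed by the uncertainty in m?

54.5%

(δa/a)² = (1·δF/F)² + (-1·δm/m)²
  F term: (1×0.0740)² = 0.00548
  m term: (-1×0.0810)² = 0.00656
Total = 0.0120. Share from m = 0.00656/0.0120 = 0.545.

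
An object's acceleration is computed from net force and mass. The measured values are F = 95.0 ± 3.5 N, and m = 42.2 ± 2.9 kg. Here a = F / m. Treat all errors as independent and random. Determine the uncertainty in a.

0.176 m/s^2

Each factor contributes (exponent × relative error)² to (δa/a)²:
  (1·δF/F)² = (1×0.0368)² = 0.00136;  (-1·δm/m)² = (-1×0.0687)² = 0.00472
δa/a = √(0.00608) = 0.0780
a = 2.25 m/s^2, so δa = 0.0780 × 2.25 = 0.176 m/s^2.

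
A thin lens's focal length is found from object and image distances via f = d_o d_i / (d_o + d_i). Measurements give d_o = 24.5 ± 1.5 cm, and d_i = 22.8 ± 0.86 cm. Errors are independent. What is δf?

∂f/∂d_o = (d_i/(d_o+d_i))² = 0.232;  ∂f/∂d_i = (d_o/(d_o+d_i))² = 0.268
δf = √((∂f/∂d_o · δd_o)² + (∂f/∂d_i · δd_i)²) = √(0.121 + 0.0532) = 0.418 cm

0.418 cm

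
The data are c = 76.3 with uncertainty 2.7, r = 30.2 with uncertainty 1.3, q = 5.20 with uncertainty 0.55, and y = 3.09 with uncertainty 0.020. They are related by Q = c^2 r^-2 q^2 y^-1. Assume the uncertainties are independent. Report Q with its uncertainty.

55.9 ± 13.4

Q is a product of powers, so relative uncertainties combine in quadrature:
  (2·δc/c)² = (2×0.0354)² = 0.00501;  (-2·δr/r)² = (-2×0.0430)² = 0.00741;  (2·δq/q)² = (2×0.106)² = 0.0447;  (-1·δy/y)² = (-1×0.00647)² = 4.19e-05
δQ/Q = √(0.0572) = 0.239
Q = 55.9, so δQ = 0.239 × 55.9 = 13.4.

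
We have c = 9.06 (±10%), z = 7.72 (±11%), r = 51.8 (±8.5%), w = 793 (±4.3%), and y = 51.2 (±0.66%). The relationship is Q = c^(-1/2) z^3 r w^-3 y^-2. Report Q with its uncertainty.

(6.06 ± 2.23) × 10^-9

Products/powers → add relative errors in quadrature, weighted by exponent:
  (−½·δc/c)² = (-0.5×0.100)² = 0.00250;  (3·δz/z)² = (3×0.110)² = 0.109;  (1·δr/r)² = (1×0.0850)² = 0.00723;  (-3·δw/w)² = (-3×0.0430)² = 0.0166;  (-2·δy/y)² = (-2×0.00660)² = 0.000174
δQ/Q = √(0.135) = 0.368
Q = 6.06e-09, so δQ = 0.368 × 6.06e-09 = 2.23e-09.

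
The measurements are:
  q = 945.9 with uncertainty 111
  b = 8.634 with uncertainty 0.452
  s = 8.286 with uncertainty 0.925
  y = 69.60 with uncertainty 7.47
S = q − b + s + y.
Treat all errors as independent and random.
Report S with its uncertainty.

1015 ± 111

Each term contributes (cᵢ δxᵢ)² to (δS)²:
  (δq)² = 12300;  (δb)² = 0.204;  (δs)² = 0.856;  (δy)² = 55.8
δS = √(12400) = 111
S = 1015.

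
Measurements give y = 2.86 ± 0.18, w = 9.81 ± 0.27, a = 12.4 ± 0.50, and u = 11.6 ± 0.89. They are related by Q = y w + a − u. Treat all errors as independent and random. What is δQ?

2.18

Let p = y·w = 28.1. δp/p = √((1·δy/y)² + (1·δw/w)²) = √(0.00396 + 0.000758) = 0.0687, so δp = 1.93.
Q = p + a − u: δQ = √(δp² + δa² + δu²) = √(3.71 + 0.250 + 0.792) = 2.18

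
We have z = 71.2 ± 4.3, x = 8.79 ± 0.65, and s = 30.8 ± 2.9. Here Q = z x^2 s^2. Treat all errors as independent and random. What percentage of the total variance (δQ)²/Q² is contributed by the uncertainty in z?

5.98%

(δQ/Q)² = (1·δz/z)² + (2·δx/x)² + (2·δs/s)²
  z term: (1×0.0604)² = 0.00365
  x term: (2×0.0739)² = 0.0219
  s term: (2×0.0942)² = 0.0355
Total = 0.0610. Share from z = 0.00365/0.0610 = 0.0598.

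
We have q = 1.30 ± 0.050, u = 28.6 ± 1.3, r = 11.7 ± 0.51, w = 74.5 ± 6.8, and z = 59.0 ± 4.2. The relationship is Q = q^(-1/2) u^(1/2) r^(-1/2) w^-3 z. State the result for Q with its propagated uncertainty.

Relative error in a monomial: (δQ/Q)² = Σ (nᵢ · δxᵢ/xᵢ)².
  (−½·δq/q)² = (-0.5×0.0385)² = 0.000370;  (½·δu/u)² = (0.5×0.0455)² = 0.000517;  (−½·δr/r)² = (-0.5×0.0436)² = 0.000475;  (-3·δw/w)² = (-3×0.0913)² = 0.0750;  (1·δz/z)² = (1×0.0712)² = 0.00507
δQ/Q = √(0.0814) = 0.285
Q = 0.000196, so δQ = 0.285 × 0.000196 = 5.58e-05.

(1.96 ± 0.558) × 10^-4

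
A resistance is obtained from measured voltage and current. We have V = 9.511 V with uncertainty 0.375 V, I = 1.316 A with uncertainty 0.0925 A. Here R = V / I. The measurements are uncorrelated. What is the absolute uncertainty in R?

Since R is a product/quotient, work with relative uncertainties:
  (1·δV/V)² = (1×0.0394)² = 0.00155;  (-1·δI/I)² = (-1×0.0703)² = 0.00494
δR/R = √(0.00650) = 0.0806
R = 7.227 Ω, so δR = 0.0806 × 7.227 = 0.582 Ω.

0.582 Ω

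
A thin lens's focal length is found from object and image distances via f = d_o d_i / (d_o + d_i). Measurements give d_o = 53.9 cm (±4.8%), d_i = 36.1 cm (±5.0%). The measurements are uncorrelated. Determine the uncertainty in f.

0.770 cm

∂f/∂d_o = (d_i/(d_o+d_i))² = 0.161;  ∂f/∂d_i = (d_o/(d_o+d_i))² = 0.359
δf = √((∂f/∂d_o · δd_o)² + (∂f/∂d_i · δd_i)²) = √(0.173 + 0.419) = 0.770 cm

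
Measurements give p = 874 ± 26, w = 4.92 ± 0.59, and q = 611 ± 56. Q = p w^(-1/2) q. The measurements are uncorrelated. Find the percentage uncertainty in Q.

Q is a product of powers, so relative uncertainties combine in quadrature:
  (1·δp/p)² = (1×0.0297)² = 0.000885;  (−½·δw/w)² = (-0.5×0.120)² = 0.00360;  (1·δq/q)² = (1×0.0917)² = 0.00840
δQ/Q = √(0.0129) = 0.113

11.3%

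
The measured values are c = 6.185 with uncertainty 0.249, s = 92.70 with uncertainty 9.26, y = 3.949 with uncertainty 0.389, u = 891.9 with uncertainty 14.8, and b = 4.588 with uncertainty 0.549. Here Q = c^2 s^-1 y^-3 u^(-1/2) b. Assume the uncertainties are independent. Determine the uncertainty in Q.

Q is a product of powers, so relative uncertainties combine in quadrature:
  (2·δc/c)² = (2×0.0403)² = 0.00648;  (-1·δs/s)² = (-1×0.0999)² = 0.00998;  (-3·δy/y)² = (-3×0.0985)² = 0.0873;  (−½·δu/u)² = (-0.5×0.0166)² = 6.88e-05;  (1·δb/b)² = (1×0.120)² = 0.0143
δQ/Q = √(0.118) = 0.344
Q = 0.001029, so δQ = 0.344 × 0.001029 = 0.000354.

0.000354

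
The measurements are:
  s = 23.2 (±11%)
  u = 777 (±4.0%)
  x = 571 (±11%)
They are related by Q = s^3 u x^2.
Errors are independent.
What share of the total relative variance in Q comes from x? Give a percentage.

(δQ/Q)² = (3·δs/s)² + (1·δu/u)² + (2·δx/x)²
  s term: (3×0.110)² = 0.109
  u term: (1×0.0400)² = 0.00160
  x term: (2×0.110)² = 0.0484
Total = 0.159. Share from x = 0.0484/0.159 = 0.305.

30.5%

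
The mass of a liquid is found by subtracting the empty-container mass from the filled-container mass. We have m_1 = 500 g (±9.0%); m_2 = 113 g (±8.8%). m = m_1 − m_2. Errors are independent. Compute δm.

46.1 g

Each term contributes (cᵢ δxᵢ)² to (δm)²:
  (δm_1)² = 2020;  (δm_2)² = 98.9
δm = √(2120) = 46.1 g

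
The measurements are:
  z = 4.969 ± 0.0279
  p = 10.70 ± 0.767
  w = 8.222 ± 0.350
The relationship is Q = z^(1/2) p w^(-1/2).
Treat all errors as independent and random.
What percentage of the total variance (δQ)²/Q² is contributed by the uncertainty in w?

8.09%

(δQ/Q)² = (½·δz/z)² + (1·δp/p)² + (−½·δw/w)²
  z term: (0.5×0.00561)² = 7.88e-06
  p term: (1×0.0717)² = 0.00514
  w term: (-0.5×0.0426)² = 0.000453
Total = 0.00560. Share from w = 0.000453/0.00560 = 0.0809.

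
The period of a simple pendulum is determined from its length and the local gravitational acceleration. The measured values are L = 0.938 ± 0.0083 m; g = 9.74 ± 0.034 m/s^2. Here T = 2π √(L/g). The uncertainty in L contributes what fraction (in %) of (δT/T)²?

(δT/T)² = (½·δL/L)² + (−½·δg/g)²
  L term: (0.5×0.00885)² = 1.96e-05
  g term: (-0.5×0.00349)² = 3.05e-06
Total = 2.26e-05. Share from L = 1.96e-05/2.26e-05 = 0.865.

86.5%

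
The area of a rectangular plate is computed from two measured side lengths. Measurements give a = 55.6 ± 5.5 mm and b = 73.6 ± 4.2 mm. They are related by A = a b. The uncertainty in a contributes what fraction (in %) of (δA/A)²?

75.0%

(δA/A)² = (1·δa/a)² + (1·δb/b)²
  a term: (1×0.0989)² = 0.00979
  b term: (1×0.0571)² = 0.00326
Total = 0.0130. Share from a = 0.00979/0.0130 = 0.750.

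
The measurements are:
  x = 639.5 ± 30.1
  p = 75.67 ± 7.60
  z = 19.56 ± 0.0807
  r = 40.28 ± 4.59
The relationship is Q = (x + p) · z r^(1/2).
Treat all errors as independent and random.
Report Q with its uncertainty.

88780 ± 6370

Let u = x + p = 715.2. δu = √(δx² + δp²) = √(906 + 57.8) = 31.0, so δu/u = 0.0434.
Q is then a monomial in u, z, r:
δQ/Q = √((δu/u)² + (1·δz/z)² + (½·δr/r)²) = √(0.00188 + 1.7e-05 + 0.00325) = 0.0717
Q = 88780, so δQ = 0.0717 × 88780 = 6370.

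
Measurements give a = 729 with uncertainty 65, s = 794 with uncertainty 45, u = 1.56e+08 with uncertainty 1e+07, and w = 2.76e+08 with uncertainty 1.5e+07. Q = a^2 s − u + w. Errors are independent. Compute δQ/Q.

Let p = a^2·s = 4.22e+08. δp/p = √((2·δa/a)² + (1·δs/s)²) = √(0.0318 + 0.00321) = 0.187, so δp = 7.9e+07.
Q = p − u + w: δQ = √(δp² + δu² + δw²) = √(6.23e+15 + 1e+14 + 2.25e+14) = 8.1e+07
Q = 5.42e+08, so δQ/Q = 8.1e+07/5.42e+08 = 0.149.

0.149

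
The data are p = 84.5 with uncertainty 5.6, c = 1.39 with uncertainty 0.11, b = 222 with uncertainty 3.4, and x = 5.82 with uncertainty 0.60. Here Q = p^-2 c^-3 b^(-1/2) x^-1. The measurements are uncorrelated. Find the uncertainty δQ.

Each factor contributes (exponent × relative error)² to (δQ/Q)²:
  (-2·δp/p)² = (-2×0.0663)² = 0.0176;  (-3·δc/c)² = (-3×0.0791)² = 0.0564;  (−½·δb/b)² = (-0.5×0.0153)² = 5.86e-05;  (-1·δx/x)² = (-1×0.103)² = 0.0106
δQ/Q = √(0.0846) = 0.291
Q = 6.01e-07, so δQ = 0.291 × 6.01e-07 = 1.75e-07.

1.75e-07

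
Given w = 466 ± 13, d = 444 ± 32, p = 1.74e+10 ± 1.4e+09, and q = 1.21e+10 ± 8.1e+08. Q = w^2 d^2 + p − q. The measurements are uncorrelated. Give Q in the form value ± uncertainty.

Let h = w^2·d^2 = 4.28e+10. δh/h = √((2·δw/w)² + (2·δd/d)²) = √(0.00311 + 0.0208) = 0.155, so δh = 6.62e+09.
Q = h + p − q: δQ = √(δh² + δp² + δq²) = √(4.38e+19 + 1.96e+18 + 6.56e+17) = 6.81e+09
Q = 4.81e+10.

(4.81 ± 0.681) × 10^10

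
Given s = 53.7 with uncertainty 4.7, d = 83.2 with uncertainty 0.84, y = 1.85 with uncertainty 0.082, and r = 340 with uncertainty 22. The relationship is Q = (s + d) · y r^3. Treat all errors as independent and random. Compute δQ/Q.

0.202

Let u = s + d = 137. δu = √(δs² + δd²) = √(22.1 + 0.706) = 4.77, so δu/u = 0.0349.
Q is then a monomial in u, y, r:
δQ/Q = √((δu/u)² + (1·δy/y)² + (3·δr/r)²) = √(0.00122 + 0.00196 + 0.0377) = 0.202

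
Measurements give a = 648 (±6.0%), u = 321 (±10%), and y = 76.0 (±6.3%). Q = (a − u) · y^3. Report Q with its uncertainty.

Let w = a − u = 327. δw = √(δa² + δu²) = √(1510 + 1030) = 50.4, so δw/w = 0.154.
Q is then a monomial in w, y:
δQ/Q = √((δw/w)² + (3·δy/y)²) = √(0.0238 + 0.0357) = 0.244
Q = 1.44e+08, so δQ = 0.244 × 1.44e+08 = 3.5e+07.

(1.44 ± 0.350) × 10^8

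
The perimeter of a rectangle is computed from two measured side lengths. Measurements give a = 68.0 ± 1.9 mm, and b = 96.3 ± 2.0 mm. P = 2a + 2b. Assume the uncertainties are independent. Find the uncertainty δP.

5.52 mm

For a sum/difference, combine absolute errors in quadrature:
  (2·δa)² = 14.4;  (2·δb)² = 16.0
δP = √(30.4) = 5.52 mm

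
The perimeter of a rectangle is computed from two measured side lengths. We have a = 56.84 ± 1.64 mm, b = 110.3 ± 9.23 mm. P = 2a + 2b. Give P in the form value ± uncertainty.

334.3 ± 18.7 mm

For a sum/difference, combine absolute errors in quadrature:
  (2·δa)² = 10.8;  (2·δb)² = 341
δP = √(352) = 18.7 mm
P = 334.3 mm.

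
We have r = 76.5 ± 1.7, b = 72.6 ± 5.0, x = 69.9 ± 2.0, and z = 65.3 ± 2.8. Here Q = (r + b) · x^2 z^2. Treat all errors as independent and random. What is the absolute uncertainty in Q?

3.39e+08

Let u = r + b = 149. δu = √(δr² + δb²) = √(2.89 + 25.0) = 5.28, so δu/u = 0.0354.
Q is then a monomial in u, x, z:
δQ/Q = √((δu/u)² + (2·δx/x)² + (2·δz/z)²) = √(0.00125 + 0.00327 + 0.00735) = 0.109
Q = 3.11e+09, so δQ = 0.109 × 3.11e+09 = 3.39e+08.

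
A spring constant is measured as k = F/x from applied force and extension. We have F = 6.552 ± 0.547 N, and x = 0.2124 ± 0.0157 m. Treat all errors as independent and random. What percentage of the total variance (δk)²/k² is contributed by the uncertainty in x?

(δk/k)² = (1·δF/F)² + (-1·δx/x)²
  F term: (1×0.0835)² = 0.00697
  x term: (-1×0.0739)² = 0.00546
Total = 0.0124. Share from x = 0.00546/0.0124 = 0.439.

43.9%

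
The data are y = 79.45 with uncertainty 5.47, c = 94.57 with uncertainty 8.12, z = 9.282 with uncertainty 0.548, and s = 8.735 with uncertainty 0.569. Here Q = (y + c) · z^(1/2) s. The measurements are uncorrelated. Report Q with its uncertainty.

Let u = y + c = 174.0. δu = √(δy² + δc²) = √(29.9 + 65.9) = 9.79, so δu/u = 0.0563.
Q is then a monomial in u, z, s:
δQ/Q = √((δu/u)² + (½·δz/z)² + (1·δs/s)²) = √(0.00317 + 0.000871 + 0.00424) = 0.0910
Q = 4631, so δQ = 0.0910 × 4631 = 421.

4631 ± 421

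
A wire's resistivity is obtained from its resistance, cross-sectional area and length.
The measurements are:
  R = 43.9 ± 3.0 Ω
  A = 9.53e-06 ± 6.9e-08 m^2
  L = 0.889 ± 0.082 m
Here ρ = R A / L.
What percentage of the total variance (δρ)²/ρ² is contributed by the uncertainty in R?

(δρ/ρ)² = (1·δR/R)² + (1·δA/A)² + (-1·δL/L)²
  R term: (1×0.0683)² = 0.00467
  A term: (1×0.00724)² = 5.24e-05
  L term: (-1×0.0922)² = 0.00851
Total = 0.0132. Share from R = 0.00467/0.0132 = 0.353.

35.3%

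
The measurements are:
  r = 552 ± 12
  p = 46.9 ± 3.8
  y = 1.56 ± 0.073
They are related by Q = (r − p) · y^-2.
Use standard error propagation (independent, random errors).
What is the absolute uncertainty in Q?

Let u = r − p = 505. δu = √(δr² + δp²) = √(144 + 14.4) = 12.6, so δu/u = 0.0249.
Q is then a monomial in u, y:
δQ/Q = √((δu/u)² + (-2·δy/y)²) = √(0.000621 + 0.00876) = 0.0969
Q = 208, so δQ = 0.0969 × 208 = 20.1.

20.1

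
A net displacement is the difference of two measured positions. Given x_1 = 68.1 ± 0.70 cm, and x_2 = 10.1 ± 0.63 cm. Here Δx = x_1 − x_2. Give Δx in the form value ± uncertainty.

58.0 ± 0.942 cm

Each term contributes (cᵢ δxᵢ)² to (δΔx)²:
  (δx_1)² = 0.490;  (δx_2)² = 0.397
δΔx = √(0.887) = 0.942 cm
Δx = 58.0 cm.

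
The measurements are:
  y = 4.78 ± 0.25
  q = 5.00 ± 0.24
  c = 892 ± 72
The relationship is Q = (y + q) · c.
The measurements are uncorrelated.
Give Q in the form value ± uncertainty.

8720 ± 769

Let u = y + q = 9.78. δu = √(δy² + δq²) = √(0.0625 + 0.0576) = 0.347, so δu/u = 0.0354.
Q is then a monomial in u, c:
δQ/Q = √((δu/u)² + (1·δc/c)²) = √(0.00126 + 0.00652) = 0.0882
Q = 8720, so δQ = 0.0882 × 8720 = 769.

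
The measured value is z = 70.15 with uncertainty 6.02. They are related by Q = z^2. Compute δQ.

For a monomial Q ∝ z^2, fractional errors add in quadrature:
  (2·δz/z)² = (2×0.0858)² = 0.0295
δQ/Q = √(0.0295) = 0.172
Q = 4921, so δQ = 0.172 × 4921 = 845.

845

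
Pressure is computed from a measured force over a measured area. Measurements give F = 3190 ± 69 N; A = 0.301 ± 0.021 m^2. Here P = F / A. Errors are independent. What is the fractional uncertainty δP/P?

0.0730

For a monomial P ∝ F, A^-1, fractional errors add in quadrature:
  (1·δF/F)² = (1×0.0216)² = 0.000468;  (-1·δA/A)² = (-1×0.0698)² = 0.00487
δP/P = √(0.00534) = 0.0730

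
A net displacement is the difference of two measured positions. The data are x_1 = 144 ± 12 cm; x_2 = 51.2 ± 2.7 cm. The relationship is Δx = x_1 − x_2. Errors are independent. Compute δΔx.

12.3 cm

For a sum/difference, combine absolute errors in quadrature:
  (δx_1)² = 144;  (δx_2)² = 7.29
δΔx = √(151) = 12.3 cm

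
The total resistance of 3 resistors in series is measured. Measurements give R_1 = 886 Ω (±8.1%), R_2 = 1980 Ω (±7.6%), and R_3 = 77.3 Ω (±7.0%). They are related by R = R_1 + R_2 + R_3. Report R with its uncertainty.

For a sum/difference, combine absolute errors in quadrature:
  (δR_1)² = 5150;  (δR_2)² = 22600;  (δR_3)² = 29.3
δR = √(27800) = 167 Ω
R = 2940 Ω.

2940 ± 167 Ω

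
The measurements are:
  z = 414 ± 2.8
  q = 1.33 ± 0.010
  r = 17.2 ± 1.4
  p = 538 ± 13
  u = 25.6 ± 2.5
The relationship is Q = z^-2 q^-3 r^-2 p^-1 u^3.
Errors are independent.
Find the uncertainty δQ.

For a monomial Q ∝ z^-2, q^-3, r^-2, p^-1, u^3, fractional errors add in quadrature:
  (-2·δz/z)² = (-2×0.00676)² = 0.000183;  (-3·δq/q)² = (-3×0.00752)² = 0.000509;  (-2·δr/r)² = (-2×0.0814)² = 0.0265;  (-1·δp/p)² = (-1×0.0242)² = 0.000584;  (3·δu/u)² = (3×0.0977)² = 0.0858
δQ/Q = √(0.114) = 0.337
Q = 2.61e-07, so δQ = 0.337 × 2.61e-07 = 8.81e-08.

8.81e-08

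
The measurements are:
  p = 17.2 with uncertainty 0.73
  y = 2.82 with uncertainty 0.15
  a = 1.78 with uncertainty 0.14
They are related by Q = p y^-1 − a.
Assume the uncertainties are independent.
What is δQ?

Let w = p·y^-1 = 6.10. δw/w = √((1·δp/p)² + (-1·δy/y)²) = √(0.00180 + 0.00283) = 0.0680, so δw = 0.415.
Q = w − a: δQ = √(δw² + δa²) = √(0.172 + 0.0196) = 0.438

0.438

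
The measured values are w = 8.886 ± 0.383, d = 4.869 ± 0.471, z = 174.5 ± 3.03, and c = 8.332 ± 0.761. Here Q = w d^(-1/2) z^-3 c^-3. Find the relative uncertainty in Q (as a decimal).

0.286

Q is a product of powers, so relative uncertainties combine in quadrature:
  (1·δw/w)² = (1×0.0431)² = 0.00186;  (−½·δd/d)² = (-0.5×0.0967)² = 0.00234;  (-3·δz/z)² = (-3×0.0174)² = 0.00271;  (-3·δc/c)² = (-3×0.0913)² = 0.0751
δQ/Q = √(0.0820) = 0.286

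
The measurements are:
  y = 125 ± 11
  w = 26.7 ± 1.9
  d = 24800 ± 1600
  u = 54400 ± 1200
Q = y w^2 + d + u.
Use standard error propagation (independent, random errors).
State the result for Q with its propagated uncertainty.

(1.68 ± 0.150) × 10^5

Let p = y·w^2 = 89100. δp/p = √((1·δy/y)² + (2·δw/w)²) = √(0.00774 + 0.0203) = 0.167, so δp = 14900.
Q = p + d + u: δQ = √(δp² + δd² + δu²) = √(2.22e+08 + 2.56e+06 + 1.44e+06) = 15000
Q = 1.68e+05.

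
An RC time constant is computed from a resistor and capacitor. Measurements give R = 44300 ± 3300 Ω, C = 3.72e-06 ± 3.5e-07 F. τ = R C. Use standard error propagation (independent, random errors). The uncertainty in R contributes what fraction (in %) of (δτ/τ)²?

38.5%

(δτ/τ)² = (1·δR/R)² + (1·δC/C)²
  R term: (1×0.0745)² = 0.00555
  C term: (1×0.0941)² = 0.00885
Total = 0.0144. Share from R = 0.00555/0.0144 = 0.385.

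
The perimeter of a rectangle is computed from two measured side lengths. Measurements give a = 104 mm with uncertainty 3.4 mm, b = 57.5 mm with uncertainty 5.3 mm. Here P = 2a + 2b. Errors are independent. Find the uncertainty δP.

12.6 mm

For a sum/difference, combine absolute errors in quadrature:
  (2·δa)² = 46.2;  (2·δb)² = 112
δP = √(159) = 12.6 mm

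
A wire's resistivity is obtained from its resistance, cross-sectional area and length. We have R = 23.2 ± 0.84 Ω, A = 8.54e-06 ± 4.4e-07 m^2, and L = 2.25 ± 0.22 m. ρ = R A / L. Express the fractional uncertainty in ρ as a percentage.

Products/powers → add relative errors in quadrature, weighted by exponent:
  (1·δR/R)² = (1×0.0362)² = 0.00131;  (1·δA/A)² = (1×0.0515)² = 0.00265;  (-1·δL/L)² = (-1×0.0978)² = 0.00956
δρ/ρ = √(0.0135) = 0.116

11.6%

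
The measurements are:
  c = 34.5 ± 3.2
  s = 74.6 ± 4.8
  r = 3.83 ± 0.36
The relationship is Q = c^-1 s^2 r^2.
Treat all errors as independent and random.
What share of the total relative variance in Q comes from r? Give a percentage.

(δQ/Q)² = (-1·δc/c)² + (2·δs/s)² + (2·δr/r)²
  c term: (-1×0.0928)² = 0.00860
  s term: (2×0.0643)² = 0.0166
  r term: (2×0.0940)² = 0.0353
Total = 0.0605. Share from r = 0.0353/0.0605 = 0.584.

58.4%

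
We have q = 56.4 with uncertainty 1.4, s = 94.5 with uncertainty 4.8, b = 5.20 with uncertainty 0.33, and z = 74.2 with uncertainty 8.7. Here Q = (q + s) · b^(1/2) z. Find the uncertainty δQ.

Let u = q + s = 151. δu = √(δq² + δs²) = √(1.96 + 23.0) = 5.00, so δu/u = 0.0331.
Q is then a monomial in u, b, z:
δQ/Q = √((δu/u)² + (½·δb/b)² + (1·δz/z)²) = √(0.00110 + 0.00101 + 0.0137) = 0.126
Q = 25500, so δQ = 0.126 × 25500 = 3210.

3210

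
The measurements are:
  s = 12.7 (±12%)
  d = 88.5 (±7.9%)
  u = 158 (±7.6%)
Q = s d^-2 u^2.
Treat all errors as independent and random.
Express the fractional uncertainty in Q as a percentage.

Products/powers → add relative errors in quadrature, weighted by exponent:
  (1·δs/s)² = (1×0.120)² = 0.0144;  (-2·δd/d)² = (-2×0.0790)² = 0.0250;  (2·δu/u)² = (2×0.0760)² = 0.0231
δQ/Q = √(0.0625) = 0.250

25.0%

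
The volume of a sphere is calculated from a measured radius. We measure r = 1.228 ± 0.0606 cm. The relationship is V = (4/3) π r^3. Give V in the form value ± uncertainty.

7.757 ± 1.15 cm^3

Since V is a product/quotient, work with relative uncertainties:
  (3·δr/r)² = (3×0.0493)² = 0.0219
δV/V = √(0.0219) = 0.148
V = 7.757 cm^3, so δV = 0.148 × 7.757 = 1.15 cm^3.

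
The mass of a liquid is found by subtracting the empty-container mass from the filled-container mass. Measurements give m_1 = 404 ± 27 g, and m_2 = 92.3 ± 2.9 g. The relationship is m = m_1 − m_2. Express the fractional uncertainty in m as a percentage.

8.71%

Each term contributes (cᵢ δxᵢ)² to (δm)²:
  (δm_1)² = 729;  (δm_2)² = 8.41
δm = √(737) = 27.2 g
m = 312 g, so δm/m = 27.2/312 = 0.0871.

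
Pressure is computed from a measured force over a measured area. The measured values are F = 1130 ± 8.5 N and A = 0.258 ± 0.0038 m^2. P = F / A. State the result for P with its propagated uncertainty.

Each factor contributes (exponent × relative error)² to (δP/P)²:
  (1·δF/F)² = (1×0.00752)² = 5.66e-05;  (-1·δA/A)² = (-1×0.0147)² = 0.000217
δP/P = √(0.000274) = 0.0165
P = 4380 Pa, so δP = 0.0165 × 4380 = 72.4 Pa.

4380 ± 72.4 Pa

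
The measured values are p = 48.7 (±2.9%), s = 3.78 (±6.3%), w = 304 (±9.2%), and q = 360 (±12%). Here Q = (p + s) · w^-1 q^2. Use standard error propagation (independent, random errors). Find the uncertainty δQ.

5780

Let u = p + s = 52.5. δu = √(δp² + δs²) = √(1.99 + 0.0567) = 1.43, so δu/u = 0.0273.
Q is then a monomial in u, w, q:
δQ/Q = √((δu/u)² + (-1·δw/w)² + (2·δq/q)²) = √(0.000745 + 0.00846 + 0.0576) = 0.258
Q = 22400, so δQ = 0.258 × 22400 = 5780.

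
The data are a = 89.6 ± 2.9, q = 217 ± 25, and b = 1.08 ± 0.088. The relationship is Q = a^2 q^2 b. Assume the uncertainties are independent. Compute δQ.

Q is a product of powers, so relative uncertainties combine in quadrature:
  (2·δa/a)² = (2×0.0324)² = 0.00419;  (2·δq/q)² = (2×0.115)² = 0.0531;  (1·δb/b)² = (1×0.0815)² = 0.00664
δQ/Q = √(0.0639) = 0.253
Q = 4.08e+08, so δQ = 0.253 × 4.08e+08 = 1.03e+08.

1.03e+08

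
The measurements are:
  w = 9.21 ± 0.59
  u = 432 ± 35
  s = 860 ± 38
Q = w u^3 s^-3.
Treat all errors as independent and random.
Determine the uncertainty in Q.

0.332

Products/powers → add relative errors in quadrature, weighted by exponent:
  (1·δw/w)² = (1×0.0641)² = 0.00410;  (3·δu/u)² = (3×0.0810)² = 0.0591;  (-3·δs/s)² = (-3×0.0442)² = 0.0176
δQ/Q = √(0.0808) = 0.284
Q = 1.17, so δQ = 0.284 × 1.17 = 0.332.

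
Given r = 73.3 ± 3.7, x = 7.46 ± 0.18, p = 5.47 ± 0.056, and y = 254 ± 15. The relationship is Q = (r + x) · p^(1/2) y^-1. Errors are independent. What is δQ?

0.0557

Let u = r + x = 80.8. δu = √(δr² + δx²) = √(13.7 + 0.0324) = 3.70, so δu/u = 0.0459.
Q is then a monomial in u, p, y:
δQ/Q = √((δu/u)² + (½·δp/p)² + (-1·δy/y)²) = √(0.00210 + 2.62e-05 + 0.00349) = 0.0750
Q = 0.744, so δQ = 0.0750 × 0.744 = 0.0557.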